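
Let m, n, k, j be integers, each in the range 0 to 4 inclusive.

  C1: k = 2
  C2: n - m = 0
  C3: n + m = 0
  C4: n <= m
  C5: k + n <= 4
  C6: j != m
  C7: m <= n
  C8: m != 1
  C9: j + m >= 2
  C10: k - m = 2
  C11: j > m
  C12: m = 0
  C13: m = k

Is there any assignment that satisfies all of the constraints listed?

Unsatisfiable

Constraint 12 fixes m = 0 and constraint 1 fixes k = 2, but constraint 13 requires m = k. Since 0 ≠ 2, contradiction.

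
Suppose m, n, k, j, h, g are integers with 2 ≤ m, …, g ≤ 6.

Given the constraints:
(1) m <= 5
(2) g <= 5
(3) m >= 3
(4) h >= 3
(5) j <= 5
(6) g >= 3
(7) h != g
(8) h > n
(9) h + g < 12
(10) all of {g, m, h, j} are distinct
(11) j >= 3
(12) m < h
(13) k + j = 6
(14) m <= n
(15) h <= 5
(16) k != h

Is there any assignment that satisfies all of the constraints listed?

Constraints 1, 2, 3, 4, 5, 6, 11, and 15 confine each of g, m, h, j to the 3 values {3, …, 5}.
Constraint 10 requires all 4 of them to be distinct, but only 3 values are available — impossible by the pigeonhole principle.

Unsatisfiable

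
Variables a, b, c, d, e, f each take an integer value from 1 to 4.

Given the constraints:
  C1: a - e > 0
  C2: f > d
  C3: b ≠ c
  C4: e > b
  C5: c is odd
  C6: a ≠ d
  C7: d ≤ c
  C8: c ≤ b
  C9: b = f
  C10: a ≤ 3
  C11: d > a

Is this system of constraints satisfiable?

Constraints 1, 4, 7, 8, and 11 give d ≤ c, c ≤ b, b < e, e < a, a < d. Chaining: d ≤ c ≤ b < e < a < d, which forces d < d — impossible.

Unsatisfiable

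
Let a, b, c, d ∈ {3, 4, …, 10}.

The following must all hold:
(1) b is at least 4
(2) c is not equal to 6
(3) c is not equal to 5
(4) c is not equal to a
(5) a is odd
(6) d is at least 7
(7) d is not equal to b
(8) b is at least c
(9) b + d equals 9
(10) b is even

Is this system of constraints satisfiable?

From constraint 1: b ≥ 4. From constraint 6: d ≥ 7. Hence b + d ≥ 11. But constraint 9 requires b + d = 9, and 9 < 11. Contradiction.

Unsatisfiable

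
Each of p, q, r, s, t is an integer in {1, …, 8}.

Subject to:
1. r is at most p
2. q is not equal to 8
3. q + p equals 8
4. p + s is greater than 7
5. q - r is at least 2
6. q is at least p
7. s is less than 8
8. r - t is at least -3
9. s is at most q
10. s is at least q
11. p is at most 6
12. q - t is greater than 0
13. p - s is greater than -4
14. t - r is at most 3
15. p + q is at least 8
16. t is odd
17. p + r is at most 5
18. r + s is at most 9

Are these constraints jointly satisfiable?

Satisfiable

One satisfying assignment is p = 3, q = 5, r = 2, s = 5, t = 3.
For the less obvious constraints — constraint 3: q + p = 8; constraint 4: p + s = 8; constraint 5: q - r = 3 — and the others hold by inspection.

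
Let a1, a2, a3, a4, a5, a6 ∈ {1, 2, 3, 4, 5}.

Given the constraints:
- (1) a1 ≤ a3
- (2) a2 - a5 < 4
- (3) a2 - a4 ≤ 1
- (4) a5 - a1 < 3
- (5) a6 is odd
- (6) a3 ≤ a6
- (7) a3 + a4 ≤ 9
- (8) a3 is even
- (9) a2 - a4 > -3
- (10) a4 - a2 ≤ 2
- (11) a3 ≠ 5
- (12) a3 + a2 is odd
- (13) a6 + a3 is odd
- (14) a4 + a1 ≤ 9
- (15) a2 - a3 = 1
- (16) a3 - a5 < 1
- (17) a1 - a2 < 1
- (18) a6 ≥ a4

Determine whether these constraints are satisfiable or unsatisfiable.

Satisfiable

Try a1 = 4, a2 = 5, a3 = 4, a4 = 5, a5 = 4, a6 = 5.
Check constraint 2: a2 - a5 = 1; constraint 3: a2 - a4 = 0. The remaining constraints are straightforward to verify.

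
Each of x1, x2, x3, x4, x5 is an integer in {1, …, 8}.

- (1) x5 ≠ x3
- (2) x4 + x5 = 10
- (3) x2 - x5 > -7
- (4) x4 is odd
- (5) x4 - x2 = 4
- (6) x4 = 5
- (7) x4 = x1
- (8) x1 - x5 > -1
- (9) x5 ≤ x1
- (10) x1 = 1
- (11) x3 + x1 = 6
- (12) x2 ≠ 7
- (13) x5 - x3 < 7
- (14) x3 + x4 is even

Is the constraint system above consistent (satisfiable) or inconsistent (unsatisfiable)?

Constraint 6 fixes x4 = 5 and constraint 10 fixes x1 = 1, but constraint 7 requires x4 = x1. Since 5 ≠ 1, contradiction.

Unsatisfiable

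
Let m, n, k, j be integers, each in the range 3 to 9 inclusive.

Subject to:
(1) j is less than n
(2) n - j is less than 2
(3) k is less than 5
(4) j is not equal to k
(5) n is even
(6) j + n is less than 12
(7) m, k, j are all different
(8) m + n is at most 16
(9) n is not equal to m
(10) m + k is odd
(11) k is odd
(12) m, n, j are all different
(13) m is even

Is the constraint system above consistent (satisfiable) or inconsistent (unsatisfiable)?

Satisfiable

One satisfying assignment is m = 8, n = 6, k = 3, j = 5.
For the less obvious constraints — constraint 2: n - j = 1; constraint 6: j + n = 11 — and the others hold by inspection.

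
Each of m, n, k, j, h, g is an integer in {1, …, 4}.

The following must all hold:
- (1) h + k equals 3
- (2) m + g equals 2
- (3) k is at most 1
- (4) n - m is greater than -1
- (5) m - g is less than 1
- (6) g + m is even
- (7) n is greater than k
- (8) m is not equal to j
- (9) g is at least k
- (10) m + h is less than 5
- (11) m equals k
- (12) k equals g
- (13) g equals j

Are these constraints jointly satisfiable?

From constraints 11, 12, and 13, m = k = g = j, so m = j. But constraint 8 says m ≠ j. Contradiction.

Unsatisfiable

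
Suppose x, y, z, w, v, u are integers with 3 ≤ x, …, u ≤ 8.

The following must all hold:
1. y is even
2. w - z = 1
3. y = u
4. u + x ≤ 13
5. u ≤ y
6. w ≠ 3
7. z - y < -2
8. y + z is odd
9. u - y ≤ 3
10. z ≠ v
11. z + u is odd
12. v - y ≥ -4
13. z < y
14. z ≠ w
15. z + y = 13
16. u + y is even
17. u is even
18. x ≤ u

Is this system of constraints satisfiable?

Satisfiable

One satisfying assignment is x = 4, y = 8, z = 5, w = 6, v = 6, u = 8.
For the less obvious constraints — constraint 2: w - z = 1; constraint 4: u + x = 12; constraint 7: z - y = -3 — and the others hold by inspection.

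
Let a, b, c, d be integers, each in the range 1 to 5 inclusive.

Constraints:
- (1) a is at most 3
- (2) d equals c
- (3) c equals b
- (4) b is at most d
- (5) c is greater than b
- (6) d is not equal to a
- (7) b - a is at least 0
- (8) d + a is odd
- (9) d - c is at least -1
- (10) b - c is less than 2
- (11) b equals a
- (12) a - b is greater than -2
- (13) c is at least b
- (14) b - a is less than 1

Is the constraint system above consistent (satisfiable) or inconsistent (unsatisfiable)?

From constraints 2, 3, and 11, d = c = b = a, so d = a. But constraint 6 says d ≠ a. Contradiction.

Unsatisfiable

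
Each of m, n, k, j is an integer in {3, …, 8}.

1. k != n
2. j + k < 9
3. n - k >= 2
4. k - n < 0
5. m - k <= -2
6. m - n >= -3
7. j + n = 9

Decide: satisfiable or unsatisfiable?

Constraints 3, 5, and 6 give n − k ≥ 2, k − m ≥ 2, m − n ≥ -3.
Adding all 3 inequalities: the left sides telescope to 0, and the right sides sum to 2 + 2 + (-3) = 1. So 0 ≥ 1, which is false.

Unsatisfiable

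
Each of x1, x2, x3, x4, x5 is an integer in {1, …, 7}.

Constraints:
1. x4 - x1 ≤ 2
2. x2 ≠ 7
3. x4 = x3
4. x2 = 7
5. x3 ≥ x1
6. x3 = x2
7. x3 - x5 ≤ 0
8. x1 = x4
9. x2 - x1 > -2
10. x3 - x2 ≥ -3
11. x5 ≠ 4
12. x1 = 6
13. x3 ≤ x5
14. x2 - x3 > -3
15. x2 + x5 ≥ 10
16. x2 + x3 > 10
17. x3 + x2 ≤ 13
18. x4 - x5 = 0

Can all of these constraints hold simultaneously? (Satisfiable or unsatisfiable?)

Unsatisfiable

Constraint 12 fixes x1 = 6 and constraint 4 fixes x2 = 7. Constraints 3, 6, and 8 give x1 = x4 = x3 = x2, so x1 = x2. But 6 ≠ 7 — contradiction.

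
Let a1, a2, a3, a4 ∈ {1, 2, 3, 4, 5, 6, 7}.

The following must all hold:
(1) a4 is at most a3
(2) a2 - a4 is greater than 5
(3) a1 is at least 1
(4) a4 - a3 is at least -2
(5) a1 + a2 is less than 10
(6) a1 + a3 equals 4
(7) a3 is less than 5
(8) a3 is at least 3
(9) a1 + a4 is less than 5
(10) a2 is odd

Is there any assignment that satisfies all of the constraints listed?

Setting (a1, a2, a3, a4) = (1, 7, 3, 1) satisfies everything: constraint 2: a2 - a4 = 6; constraint 4: a4 - a3 = -2, and the others follow.

Satisfiable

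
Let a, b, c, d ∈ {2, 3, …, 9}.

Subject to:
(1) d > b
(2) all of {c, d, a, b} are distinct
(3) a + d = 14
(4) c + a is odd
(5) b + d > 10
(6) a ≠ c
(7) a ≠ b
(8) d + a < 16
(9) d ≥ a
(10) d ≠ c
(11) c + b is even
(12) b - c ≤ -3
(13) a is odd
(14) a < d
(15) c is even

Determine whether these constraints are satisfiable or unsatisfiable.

The assignment a = 5, b = 4, c = 8, d = 9 works:
  constraint 3 holds since a + d = 14.
  constraint 5 holds since b + d = 13.
The rest check out directly.

Satisfiable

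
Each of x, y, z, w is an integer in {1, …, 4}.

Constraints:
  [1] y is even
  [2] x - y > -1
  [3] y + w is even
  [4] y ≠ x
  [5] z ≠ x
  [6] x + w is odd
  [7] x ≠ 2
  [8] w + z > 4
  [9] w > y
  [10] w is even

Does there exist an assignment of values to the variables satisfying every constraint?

Satisfiable

Take x = 3, y = 2, z = 2, w = 4. Then constraint 2: x - y = 1; constraint 8: w + z = 6, and every other listed constraint is also met.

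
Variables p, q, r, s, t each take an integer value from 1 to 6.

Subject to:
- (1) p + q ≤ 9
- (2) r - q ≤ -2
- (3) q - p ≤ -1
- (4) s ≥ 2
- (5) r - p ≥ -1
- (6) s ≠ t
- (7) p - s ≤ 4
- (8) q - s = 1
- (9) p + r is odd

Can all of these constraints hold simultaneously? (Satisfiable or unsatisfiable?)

Unsatisfiable

Constraints 2, 3, and 5 give p − q ≥ 1, q − r ≥ 2, r − p ≥ -1.
Adding all 3 inequalities: the left sides telescope to 0, and the right sides sum to 1 + 2 + (-1) = 2. So 0 ≥ 2, which is false.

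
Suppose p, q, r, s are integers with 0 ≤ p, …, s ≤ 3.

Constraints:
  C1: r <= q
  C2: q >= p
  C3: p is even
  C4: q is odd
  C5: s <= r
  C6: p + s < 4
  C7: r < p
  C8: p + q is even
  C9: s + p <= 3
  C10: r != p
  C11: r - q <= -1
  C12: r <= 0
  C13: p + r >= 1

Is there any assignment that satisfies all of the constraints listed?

Unsatisfiable

Constraint 3 makes p even and constraint 4 makes q odd, so p + q must be odd. Constraint 8 says p + q is even — contradiction.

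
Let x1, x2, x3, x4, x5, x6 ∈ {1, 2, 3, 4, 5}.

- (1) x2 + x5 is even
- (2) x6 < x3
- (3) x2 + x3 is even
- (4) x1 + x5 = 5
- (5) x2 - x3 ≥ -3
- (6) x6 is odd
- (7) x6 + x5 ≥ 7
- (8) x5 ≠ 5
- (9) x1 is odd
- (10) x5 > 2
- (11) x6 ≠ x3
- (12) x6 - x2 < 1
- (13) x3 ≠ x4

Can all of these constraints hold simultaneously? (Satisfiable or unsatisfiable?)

Setting (x1, x2, x3, x4, x5, x6) = (1, 4, 4, 5, 4, 3) satisfies everything: constraint 4: x1 + x5 = 5; constraint 5: x2 - x3 = 0; constraint 7: x6 + x5 = 7, and the others follow.

Satisfiable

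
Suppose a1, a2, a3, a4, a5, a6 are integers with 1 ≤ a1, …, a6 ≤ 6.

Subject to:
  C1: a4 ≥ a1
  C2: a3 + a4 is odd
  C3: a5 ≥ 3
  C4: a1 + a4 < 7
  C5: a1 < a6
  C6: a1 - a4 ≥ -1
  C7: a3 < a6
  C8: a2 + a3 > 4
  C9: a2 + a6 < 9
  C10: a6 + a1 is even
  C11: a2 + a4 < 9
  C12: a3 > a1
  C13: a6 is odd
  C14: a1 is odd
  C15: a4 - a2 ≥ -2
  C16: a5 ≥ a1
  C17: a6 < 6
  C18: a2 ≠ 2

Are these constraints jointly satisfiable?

Satisfiable

One satisfying assignment is a1 = 3, a2 = 3, a3 = 4, a4 = 3, a5 = 6, a6 = 5.
For the less obvious constraints — constraint 4: a1 + a4 = 6; constraint 6: a1 - a4 = 0 — and the others hold by inspection.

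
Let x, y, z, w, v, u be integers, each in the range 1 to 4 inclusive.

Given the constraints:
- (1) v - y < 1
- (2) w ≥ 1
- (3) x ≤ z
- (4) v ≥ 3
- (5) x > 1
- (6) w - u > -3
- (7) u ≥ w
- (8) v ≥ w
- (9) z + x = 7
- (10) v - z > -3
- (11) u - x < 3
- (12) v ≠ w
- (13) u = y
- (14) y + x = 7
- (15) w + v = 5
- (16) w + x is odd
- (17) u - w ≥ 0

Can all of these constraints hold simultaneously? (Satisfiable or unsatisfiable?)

Satisfiable

The assignment x = 3, y = 4, z = 4, w = 2, v = 3, u = 4 works:
  constraint 1 holds since v - y = -1.
  constraint 6 holds since w - u = -2.
The rest check out directly.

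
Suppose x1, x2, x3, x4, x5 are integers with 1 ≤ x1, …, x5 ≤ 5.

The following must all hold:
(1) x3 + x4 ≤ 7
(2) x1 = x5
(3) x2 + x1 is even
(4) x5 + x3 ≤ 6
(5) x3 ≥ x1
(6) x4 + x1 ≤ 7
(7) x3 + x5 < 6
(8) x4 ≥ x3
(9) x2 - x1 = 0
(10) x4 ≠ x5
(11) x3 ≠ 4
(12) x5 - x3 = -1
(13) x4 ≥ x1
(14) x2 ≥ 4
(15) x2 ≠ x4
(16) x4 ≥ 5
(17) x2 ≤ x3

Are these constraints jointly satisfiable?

From constraints 14 and 17: x3 ≥ x2 ≥ 4. From constraint 16: x4 ≥ 5. Hence x3 + x4 ≥ 9. But constraint 1 requires x3 + x4 ≤ 7, and 7 < 9. Contradiction.

Unsatisfiable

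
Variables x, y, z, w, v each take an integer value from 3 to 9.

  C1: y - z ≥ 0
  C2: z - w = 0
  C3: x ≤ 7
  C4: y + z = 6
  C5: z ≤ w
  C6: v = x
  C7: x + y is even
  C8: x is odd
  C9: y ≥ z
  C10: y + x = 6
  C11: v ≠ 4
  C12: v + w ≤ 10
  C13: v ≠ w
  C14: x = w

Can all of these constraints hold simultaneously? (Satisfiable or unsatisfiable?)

From constraints 6 and 14, v = x = w, so v = w. But constraint 13 says v ≠ w. Contradiction.

Unsatisfiable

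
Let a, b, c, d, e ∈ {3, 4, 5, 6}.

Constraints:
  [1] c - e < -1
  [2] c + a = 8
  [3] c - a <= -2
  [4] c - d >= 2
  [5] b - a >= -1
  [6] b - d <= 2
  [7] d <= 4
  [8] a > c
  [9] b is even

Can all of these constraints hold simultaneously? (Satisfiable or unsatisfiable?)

Constraints 3, 4, 5, and 6 give d − b ≥ -2, b − a ≥ -1, a − c ≥ 2, c − d ≥ 2.
Adding all 4 inequalities: the left sides telescope to 0, and the right sides sum to (-2) + (-1) + 2 + 2 = 1. So 0 ≥ 1, which is false.

Unsatisfiable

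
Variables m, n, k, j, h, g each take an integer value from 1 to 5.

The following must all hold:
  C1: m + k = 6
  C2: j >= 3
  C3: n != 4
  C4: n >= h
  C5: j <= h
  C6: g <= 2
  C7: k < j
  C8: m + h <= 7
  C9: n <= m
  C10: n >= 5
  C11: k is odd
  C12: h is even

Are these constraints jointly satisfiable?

From constraints 9 and 10: m ≥ n ≥ 5. From constraints 2 and 5: h ≥ j ≥ 3. Hence m + h ≥ 8. But constraint 8 requires m + h ≤ 7, and 7 < 8. Contradiction.

Unsatisfiable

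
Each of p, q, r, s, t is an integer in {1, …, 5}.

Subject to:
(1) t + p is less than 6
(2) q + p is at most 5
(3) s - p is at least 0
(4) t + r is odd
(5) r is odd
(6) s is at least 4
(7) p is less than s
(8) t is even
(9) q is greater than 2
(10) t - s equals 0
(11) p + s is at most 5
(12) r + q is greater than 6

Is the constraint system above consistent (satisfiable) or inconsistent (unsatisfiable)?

Try p = 1, q = 4, r = 5, s = 4, t = 4.
Check constraint 1: t + p = 5; constraint 2: q + p = 5. The remaining constraints are straightforward to verify.

Satisfiable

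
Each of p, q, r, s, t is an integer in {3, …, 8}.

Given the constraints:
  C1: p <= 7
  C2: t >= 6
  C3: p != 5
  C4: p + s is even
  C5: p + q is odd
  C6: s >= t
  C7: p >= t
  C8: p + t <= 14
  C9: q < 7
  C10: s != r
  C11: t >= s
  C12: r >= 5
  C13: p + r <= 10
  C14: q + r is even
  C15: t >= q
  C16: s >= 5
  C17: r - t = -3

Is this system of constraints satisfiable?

From constraints 2 and 7: p ≥ t ≥ 6. From constraint 12: r ≥ 5. Hence p + r ≥ 11. But constraint 13 requires p + r ≤ 10, and 10 < 11. Contradiction.

Unsatisfiable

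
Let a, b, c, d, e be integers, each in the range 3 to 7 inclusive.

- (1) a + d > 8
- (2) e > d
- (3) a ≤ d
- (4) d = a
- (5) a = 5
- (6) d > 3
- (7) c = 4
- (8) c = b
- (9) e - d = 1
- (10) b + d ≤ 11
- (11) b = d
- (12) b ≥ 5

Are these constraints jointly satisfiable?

Unsatisfiable

Constraint 7 fixes c = 4 and constraint 5 fixes a = 5. Constraints 4, 8, and 11 give c = b = d = a, so c = a. But 4 ≠ 5 — contradiction.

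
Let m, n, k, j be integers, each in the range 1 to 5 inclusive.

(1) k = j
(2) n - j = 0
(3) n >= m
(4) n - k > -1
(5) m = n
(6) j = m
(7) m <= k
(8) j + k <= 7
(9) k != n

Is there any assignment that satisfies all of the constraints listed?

From constraints 1, 5, and 6, k = j = m = n, so k = n. But constraint 9 says k ≠ n. Contradiction.

Unsatisfiable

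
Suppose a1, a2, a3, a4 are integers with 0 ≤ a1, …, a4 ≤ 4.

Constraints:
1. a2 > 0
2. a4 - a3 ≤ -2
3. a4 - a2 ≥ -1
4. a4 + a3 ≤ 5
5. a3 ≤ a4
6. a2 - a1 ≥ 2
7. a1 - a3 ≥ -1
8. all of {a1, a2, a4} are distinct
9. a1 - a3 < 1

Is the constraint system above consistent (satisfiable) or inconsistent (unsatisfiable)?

Unsatisfiable

Constraints 2, 3, 6, and 7 give a2 − a1 ≥ 2, a1 − a3 ≥ -1, a3 − a4 ≥ 2, a4 − a2 ≥ -1.
Adding all 4 inequalities: the left sides telescope to 0, and the right sides sum to 2 + (-1) + 2 + (-1) = 2. So 0 ≥ 2, which is false.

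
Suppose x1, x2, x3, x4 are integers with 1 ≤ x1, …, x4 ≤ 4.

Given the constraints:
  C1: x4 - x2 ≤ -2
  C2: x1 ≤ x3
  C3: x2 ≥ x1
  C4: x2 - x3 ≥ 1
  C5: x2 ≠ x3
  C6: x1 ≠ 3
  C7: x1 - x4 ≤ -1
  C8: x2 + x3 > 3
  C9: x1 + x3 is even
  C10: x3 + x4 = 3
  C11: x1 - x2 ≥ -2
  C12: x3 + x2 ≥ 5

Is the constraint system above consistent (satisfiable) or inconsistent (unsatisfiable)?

Constraints 1, 7, and 11 give x2 − x4 ≥ 2, x4 − x1 ≥ 1, x1 − x2 ≥ -2.
Adding all 3 inequalities: the left sides telescope to 0, and the right sides sum to 2 + 1 + (-2) = 1. So 0 ≥ 1, which is false.

Unsatisfiable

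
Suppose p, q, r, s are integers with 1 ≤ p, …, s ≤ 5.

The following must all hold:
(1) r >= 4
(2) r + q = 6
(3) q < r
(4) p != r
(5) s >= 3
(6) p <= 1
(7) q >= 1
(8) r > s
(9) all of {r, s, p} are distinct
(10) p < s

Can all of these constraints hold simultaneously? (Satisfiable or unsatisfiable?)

Satisfiable

The assignment p = 1, q = 1, r = 5, s = 4 works:
  constraint 2 holds since r + q = 6.
  constraint 9 holds since values 5, 4, 1 are distinct.
The rest check out directly.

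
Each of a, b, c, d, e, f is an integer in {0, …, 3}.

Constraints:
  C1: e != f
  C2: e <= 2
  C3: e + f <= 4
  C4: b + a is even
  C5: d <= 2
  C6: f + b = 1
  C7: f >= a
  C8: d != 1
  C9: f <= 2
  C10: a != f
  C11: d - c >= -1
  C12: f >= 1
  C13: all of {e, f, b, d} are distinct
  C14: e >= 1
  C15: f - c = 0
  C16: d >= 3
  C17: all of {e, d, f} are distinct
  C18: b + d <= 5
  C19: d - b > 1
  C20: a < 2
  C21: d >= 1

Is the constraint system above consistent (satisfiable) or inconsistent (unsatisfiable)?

Constraints 2, 5, 9, 12, 14, and 21 confine each of e, d, f to the 2 values {1, 2}.
Constraint 17 requires all 3 of them to be distinct, but only 2 values are available — impossible by the pigeonhole principle.

Unsatisfiable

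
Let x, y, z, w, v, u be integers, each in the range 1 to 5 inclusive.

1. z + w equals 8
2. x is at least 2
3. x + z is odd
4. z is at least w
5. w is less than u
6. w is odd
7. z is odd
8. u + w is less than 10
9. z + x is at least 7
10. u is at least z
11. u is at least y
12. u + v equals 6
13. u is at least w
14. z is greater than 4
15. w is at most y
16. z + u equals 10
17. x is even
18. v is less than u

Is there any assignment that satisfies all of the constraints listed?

Setting (x, y, z, w, v, u) = (4, 3, 5, 3, 1, 5) satisfies everything: constraint 1: z + w = 8; constraint 8: u + w = 8; constraint 9: z + x = 9, and the others follow.

Satisfiable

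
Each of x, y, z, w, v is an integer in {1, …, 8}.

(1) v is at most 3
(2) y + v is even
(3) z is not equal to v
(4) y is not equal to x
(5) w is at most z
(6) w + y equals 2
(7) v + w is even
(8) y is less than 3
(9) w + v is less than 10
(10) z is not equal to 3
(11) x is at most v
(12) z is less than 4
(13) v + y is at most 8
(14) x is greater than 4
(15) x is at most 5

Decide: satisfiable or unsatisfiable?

From constraint 14: x ≥ 5. From constraints 1 and 11: x ≤ v and v ≤ 3, so x ≤ 3. But 3 < 5, so no value of x works.

Unsatisfiable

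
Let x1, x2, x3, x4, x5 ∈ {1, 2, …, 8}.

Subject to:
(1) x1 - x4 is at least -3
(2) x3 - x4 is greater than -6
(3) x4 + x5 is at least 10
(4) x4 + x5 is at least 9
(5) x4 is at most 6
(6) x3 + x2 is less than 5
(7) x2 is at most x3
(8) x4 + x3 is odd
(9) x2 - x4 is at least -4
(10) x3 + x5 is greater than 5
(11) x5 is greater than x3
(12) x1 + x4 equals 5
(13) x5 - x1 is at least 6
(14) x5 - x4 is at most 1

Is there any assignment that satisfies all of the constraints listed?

Constraints 1, 13, and 14 give x4 − x5 ≥ -1, x5 − x1 ≥ 6, x1 − x4 ≥ -3.
Adding all 3 inequalities: the left sides telescope to 0, and the right sides sum to (-1) + 6 + (-3) = 2. So 0 ≥ 2, which is false.

Unsatisfiable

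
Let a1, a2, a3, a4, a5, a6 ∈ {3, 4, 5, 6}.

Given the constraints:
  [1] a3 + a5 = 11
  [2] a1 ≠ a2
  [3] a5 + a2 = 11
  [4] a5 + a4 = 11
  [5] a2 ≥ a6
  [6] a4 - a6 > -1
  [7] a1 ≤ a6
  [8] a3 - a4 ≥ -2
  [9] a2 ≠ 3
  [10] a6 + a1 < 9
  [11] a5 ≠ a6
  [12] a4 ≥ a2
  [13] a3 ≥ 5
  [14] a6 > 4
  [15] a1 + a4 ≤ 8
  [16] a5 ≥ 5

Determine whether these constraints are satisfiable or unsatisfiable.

Satisfiable

Try a1 = 3, a2 = 5, a3 = 5, a4 = 5, a5 = 6, a6 = 5.
Check constraint 1: a3 + a5 = 11; constraint 3: a5 + a2 = 11. The remaining constraints are straightforward to verify.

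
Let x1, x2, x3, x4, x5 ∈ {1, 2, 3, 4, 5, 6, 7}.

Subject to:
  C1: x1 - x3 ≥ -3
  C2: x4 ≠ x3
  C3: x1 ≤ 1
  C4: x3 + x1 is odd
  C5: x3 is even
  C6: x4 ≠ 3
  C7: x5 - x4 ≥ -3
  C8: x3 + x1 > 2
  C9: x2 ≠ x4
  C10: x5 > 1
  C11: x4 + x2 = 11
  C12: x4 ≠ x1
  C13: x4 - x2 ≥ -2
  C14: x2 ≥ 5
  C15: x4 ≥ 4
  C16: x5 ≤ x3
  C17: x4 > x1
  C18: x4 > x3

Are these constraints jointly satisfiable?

Try x1 = 1, x2 = 6, x3 = 4, x4 = 5, x5 = 2.
Check constraint 1: x1 - x3 = -3; constraint 7: x5 - x4 = -3. The remaining constraints are straightforward to verify.

Satisfiable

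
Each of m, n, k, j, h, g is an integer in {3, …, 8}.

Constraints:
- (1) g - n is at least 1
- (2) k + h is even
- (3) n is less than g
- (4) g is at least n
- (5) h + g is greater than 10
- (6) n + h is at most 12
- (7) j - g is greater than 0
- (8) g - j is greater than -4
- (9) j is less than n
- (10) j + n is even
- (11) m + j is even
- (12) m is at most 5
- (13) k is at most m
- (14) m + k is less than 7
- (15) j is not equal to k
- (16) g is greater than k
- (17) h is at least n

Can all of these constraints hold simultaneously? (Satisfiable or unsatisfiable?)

Unsatisfiable

Constraints 3, 7, and 9 give n < g, g < j, j < n. Chaining: n < g < j < n, which forces n < n — impossible.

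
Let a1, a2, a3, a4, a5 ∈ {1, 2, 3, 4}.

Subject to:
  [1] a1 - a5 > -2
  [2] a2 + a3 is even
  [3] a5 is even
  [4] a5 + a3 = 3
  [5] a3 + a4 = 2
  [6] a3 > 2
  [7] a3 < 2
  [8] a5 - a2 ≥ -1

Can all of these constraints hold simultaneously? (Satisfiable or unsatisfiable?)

Unsatisfiable

From constraint 6: a3 ≥ 3. From constraint 7: a3 ≤ 1. But 1 < 3, so no value of a3 works.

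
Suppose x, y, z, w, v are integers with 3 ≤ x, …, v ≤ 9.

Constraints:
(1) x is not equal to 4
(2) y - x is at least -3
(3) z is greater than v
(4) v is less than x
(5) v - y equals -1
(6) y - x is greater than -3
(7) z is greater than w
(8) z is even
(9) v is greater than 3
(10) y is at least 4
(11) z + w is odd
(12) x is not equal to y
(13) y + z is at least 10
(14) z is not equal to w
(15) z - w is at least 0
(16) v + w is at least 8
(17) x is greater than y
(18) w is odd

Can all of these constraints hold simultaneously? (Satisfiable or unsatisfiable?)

Satisfiable

One satisfying assignment is x = 7, y = 6, z = 6, w = 3, v = 5.
For the less obvious constraints — constraint 2: y - x = -1; constraint 5: v - y = -1 — and the others hold by inspection.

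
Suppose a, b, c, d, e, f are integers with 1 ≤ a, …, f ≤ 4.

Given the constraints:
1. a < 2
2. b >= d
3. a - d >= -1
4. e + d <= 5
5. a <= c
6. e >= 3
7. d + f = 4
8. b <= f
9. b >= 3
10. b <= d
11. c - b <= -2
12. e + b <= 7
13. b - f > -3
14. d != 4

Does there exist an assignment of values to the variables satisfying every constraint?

From constraint 6: e ≥ 3. From constraints 9 and 10: d ≥ b ≥ 3. Hence e + d ≥ 6. But constraint 4 requires e + d ≤ 5, and 5 < 6. Contradiction.

Unsatisfiable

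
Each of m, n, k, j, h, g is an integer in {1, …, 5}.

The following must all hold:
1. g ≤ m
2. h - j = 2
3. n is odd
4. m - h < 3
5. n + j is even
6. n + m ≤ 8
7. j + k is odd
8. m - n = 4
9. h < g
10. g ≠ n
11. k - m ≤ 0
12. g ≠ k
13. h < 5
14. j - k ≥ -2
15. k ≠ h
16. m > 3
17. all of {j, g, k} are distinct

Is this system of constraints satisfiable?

Satisfiable

Setting (m, n, k, j, h, g) = (5, 1, 2, 1, 3, 5) satisfies everything: constraint 2: h - j = 2; constraint 4: m - h = 2; constraint 6: n + m = 6, and the others follow.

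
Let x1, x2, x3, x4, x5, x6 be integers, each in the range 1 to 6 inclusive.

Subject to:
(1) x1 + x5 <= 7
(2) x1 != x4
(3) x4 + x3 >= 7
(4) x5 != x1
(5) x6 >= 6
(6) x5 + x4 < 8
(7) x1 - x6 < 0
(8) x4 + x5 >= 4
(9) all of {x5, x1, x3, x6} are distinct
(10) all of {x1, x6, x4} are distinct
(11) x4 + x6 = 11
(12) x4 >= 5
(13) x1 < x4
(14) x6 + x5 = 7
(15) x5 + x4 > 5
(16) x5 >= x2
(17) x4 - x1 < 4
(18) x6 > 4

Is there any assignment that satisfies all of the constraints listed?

Satisfiable

Try x1 = 3, x2 = 1, x3 = 2, x4 = 5, x5 = 1, x6 = 6.
Check constraint 1: x1 + x5 = 4; constraint 3: x4 + x3 = 7; constraint 6: x5 + x4 = 6. The remaining constraints are straightforward to verify.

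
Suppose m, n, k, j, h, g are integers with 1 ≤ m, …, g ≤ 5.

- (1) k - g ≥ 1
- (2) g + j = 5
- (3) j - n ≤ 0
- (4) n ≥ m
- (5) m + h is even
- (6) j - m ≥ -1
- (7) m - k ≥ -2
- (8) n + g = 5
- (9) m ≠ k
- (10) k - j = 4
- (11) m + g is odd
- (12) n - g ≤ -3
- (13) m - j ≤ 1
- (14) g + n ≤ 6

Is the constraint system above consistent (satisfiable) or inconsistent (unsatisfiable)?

Unsatisfiable

Constraints 1, 3, 7, 12, and 13 give g − n ≥ 3, n − j ≥ 0, j − m ≥ -1, m − k ≥ -2, k − g ≥ 1.
Adding all 5 inequalities: the left sides telescope to 0, and the right sides sum to 3 + 0 + (-1) + (-2) + 1 = 1. So 0 ≥ 1, which is false.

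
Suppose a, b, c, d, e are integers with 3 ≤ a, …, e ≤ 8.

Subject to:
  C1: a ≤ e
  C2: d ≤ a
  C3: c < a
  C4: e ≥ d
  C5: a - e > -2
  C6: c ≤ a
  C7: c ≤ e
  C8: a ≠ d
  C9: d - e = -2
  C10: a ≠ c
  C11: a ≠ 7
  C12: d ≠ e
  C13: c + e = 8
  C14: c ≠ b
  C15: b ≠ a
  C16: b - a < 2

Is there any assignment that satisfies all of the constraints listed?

Satisfiable

Setting (a, b, c, d, e) = (4, 5, 3, 3, 5) satisfies everything: constraint 5: a - e = -1; constraint 9: d - e = -2; constraint 13: c + e = 8, and the others follow.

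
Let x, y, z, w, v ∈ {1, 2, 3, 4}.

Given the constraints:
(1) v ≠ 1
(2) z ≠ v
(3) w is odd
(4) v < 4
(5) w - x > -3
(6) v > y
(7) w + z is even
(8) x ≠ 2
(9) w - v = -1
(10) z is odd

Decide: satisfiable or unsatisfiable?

Satisfiable

Setting (x, y, z, w, v) = (1, 1, 1, 1, 2) satisfies everything: constraint 5: w - x = 0; constraint 9: w - v = -1, and the others follow.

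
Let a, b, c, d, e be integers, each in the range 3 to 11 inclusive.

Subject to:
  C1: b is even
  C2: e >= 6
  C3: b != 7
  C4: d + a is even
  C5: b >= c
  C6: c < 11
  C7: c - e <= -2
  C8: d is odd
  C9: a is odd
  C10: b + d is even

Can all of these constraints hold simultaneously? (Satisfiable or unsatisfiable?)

Constraint 1 makes b even and constraint 8 makes d odd, so b + d must be odd. Constraint 10 says b + d is even — contradiction.

Unsatisfiable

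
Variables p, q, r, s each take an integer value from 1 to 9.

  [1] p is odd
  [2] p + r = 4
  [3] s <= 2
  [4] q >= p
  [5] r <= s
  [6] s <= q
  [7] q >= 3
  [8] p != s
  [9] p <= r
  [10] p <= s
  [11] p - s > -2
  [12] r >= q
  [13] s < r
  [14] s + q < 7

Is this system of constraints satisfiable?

Unsatisfiable

From constraints 7 and 12: r ≥ q and q ≥ 3, so r ≥ 3. From constraints 3 and 5: r ≤ s and s ≤ 2, so r ≤ 2. But 2 < 3, so no value of r works.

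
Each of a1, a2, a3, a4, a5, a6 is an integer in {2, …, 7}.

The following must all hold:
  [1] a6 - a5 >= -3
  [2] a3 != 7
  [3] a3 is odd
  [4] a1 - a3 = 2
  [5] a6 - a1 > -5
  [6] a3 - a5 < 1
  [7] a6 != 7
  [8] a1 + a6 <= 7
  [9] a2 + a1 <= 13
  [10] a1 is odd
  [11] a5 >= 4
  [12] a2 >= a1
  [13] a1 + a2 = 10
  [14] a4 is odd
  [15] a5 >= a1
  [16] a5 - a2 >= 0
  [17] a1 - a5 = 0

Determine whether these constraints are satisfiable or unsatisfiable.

Satisfiable

Try a1 = 5, a2 = 5, a3 = 3, a4 = 7, a5 = 5, a6 = 2.
Check constraint 1: a6 - a5 = -3; constraint 4: a1 - a3 = 2; constraint 5: a6 - a1 = -3. The remaining constraints are straightforward to verify.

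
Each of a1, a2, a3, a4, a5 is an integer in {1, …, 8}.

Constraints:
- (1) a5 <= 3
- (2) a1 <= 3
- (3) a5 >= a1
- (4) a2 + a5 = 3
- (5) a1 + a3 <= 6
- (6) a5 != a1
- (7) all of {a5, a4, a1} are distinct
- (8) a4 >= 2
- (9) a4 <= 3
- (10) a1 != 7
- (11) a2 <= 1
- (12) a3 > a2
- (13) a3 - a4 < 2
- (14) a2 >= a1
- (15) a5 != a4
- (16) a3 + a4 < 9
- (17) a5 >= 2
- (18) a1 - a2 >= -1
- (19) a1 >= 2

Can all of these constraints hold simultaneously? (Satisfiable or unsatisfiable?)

Unsatisfiable

Constraints 1, 2, 8, 9, 17, and 19 confine each of a5, a4, a1 to the 2 values {2, 3}.
Constraint 7 requires all 3 of them to be distinct, but only 2 values are available — impossible by the pigeonhole principle.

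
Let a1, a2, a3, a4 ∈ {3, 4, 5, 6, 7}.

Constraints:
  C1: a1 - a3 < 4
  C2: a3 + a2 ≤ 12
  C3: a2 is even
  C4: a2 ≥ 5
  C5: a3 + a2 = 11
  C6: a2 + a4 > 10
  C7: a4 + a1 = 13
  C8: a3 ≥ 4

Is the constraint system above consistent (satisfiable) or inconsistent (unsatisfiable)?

Satisfiable

Setting (a1, a2, a3, a4) = (6, 6, 5, 7) satisfies everything: constraint 1: a1 - a3 = 1; constraint 2: a3 + a2 = 11, and the others follow.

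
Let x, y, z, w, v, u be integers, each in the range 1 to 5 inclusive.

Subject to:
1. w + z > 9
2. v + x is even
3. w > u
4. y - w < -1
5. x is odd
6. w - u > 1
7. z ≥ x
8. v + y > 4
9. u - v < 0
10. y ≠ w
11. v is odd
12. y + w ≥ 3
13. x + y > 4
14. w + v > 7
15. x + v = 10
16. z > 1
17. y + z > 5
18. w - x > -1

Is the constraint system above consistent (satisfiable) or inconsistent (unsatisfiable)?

Satisfiable

Take x = 5, y = 1, z = 5, w = 5, v = 5, u = 3. Then constraint 1: w + z = 10; constraint 4: y - w = -4; constraint 6: w - u = 2, and every other listed constraint is also met.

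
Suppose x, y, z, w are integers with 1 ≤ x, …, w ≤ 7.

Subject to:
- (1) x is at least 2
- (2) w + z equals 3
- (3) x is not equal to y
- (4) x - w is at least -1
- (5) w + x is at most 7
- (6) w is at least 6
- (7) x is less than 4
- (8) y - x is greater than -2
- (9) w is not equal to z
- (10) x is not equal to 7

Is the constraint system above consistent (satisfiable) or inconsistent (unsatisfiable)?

Unsatisfiable

From constraint 6: w ≥ 6. From constraint 1: x ≥ 2. Hence w + x ≥ 8. But constraint 5 requires w + x ≤ 7, and 7 < 8. Contradiction.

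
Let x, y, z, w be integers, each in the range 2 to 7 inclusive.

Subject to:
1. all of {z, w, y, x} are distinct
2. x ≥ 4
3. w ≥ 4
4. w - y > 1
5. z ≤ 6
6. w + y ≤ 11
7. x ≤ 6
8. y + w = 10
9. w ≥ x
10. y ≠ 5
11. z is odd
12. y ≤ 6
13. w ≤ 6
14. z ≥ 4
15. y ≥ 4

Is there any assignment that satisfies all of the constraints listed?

Constraints 2, 3, 5, 7, 12, 13, 14, and 15 confine each of z, w, y, x to the 3 values {4, …, 6}.
Constraint 1 requires all 4 of them to be distinct, but only 3 values are available — impossible by the pigeonhole principle.

Unsatisfiable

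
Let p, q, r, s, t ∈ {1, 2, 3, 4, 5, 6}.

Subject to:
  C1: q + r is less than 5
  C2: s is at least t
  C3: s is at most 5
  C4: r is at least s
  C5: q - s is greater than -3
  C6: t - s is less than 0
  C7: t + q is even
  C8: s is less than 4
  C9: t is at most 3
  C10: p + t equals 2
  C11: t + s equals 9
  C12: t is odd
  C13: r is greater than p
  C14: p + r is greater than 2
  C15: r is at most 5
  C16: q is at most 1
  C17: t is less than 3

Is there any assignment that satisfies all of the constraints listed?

Unsatisfiable

From constraint 9: t ≤ 3. From constraints 4 and 15: s ≤ r ≤ 5. Hence t + s ≤ 8. But constraint 11 requires t + s = 9, and 9 > 8. Contradiction.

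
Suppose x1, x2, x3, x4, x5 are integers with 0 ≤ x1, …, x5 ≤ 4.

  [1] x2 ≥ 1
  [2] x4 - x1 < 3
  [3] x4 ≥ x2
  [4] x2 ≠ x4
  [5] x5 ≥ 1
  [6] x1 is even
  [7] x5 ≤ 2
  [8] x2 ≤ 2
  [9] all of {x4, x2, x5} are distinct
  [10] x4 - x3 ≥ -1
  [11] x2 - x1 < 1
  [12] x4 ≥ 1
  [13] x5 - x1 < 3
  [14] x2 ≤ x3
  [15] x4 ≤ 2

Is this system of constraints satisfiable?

Constraints 1, 5, 7, 8, 12, and 15 confine each of x4, x2, x5 to the 2 values {1, 2}.
Constraint 9 requires all 3 of them to be distinct, but only 2 values are available — impossible by the pigeonhole principle.

Unsatisfiable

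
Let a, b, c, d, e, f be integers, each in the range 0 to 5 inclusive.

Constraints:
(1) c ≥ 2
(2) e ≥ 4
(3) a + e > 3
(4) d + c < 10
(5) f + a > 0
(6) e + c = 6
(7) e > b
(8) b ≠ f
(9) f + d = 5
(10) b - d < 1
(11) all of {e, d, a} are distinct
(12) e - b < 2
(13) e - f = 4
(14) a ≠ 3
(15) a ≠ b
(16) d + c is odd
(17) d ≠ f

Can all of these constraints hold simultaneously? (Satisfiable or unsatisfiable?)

Satisfiable

Try a = 2, b = 3, c = 2, d = 5, e = 4, f = 0.
Check constraint 3: a + e = 6; constraint 4: d + c = 7; constraint 5: f + a = 2. The remaining constraints are straightforward to verify.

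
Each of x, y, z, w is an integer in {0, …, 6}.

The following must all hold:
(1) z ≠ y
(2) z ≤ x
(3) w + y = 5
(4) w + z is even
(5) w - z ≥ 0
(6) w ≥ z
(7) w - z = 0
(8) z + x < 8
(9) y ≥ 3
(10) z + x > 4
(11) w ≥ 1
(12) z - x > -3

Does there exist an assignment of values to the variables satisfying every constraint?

Satisfiable

Try x = 3, y = 3, z = 2, w = 2.
Check constraint 3: w + y = 5; constraint 5: w - z = 0. The remaining constraints are straightforward to verify.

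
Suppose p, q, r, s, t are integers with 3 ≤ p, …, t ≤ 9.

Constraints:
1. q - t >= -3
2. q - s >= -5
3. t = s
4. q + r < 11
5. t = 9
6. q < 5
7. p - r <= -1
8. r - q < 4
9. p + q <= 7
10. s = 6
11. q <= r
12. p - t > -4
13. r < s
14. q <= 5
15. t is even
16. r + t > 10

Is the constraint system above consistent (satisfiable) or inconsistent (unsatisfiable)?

Unsatisfiable

Constraint 5 fixes t = 9 and constraint 10 fixes s = 6, but constraint 3 requires t = s. Since 9 ≠ 6, contradiction.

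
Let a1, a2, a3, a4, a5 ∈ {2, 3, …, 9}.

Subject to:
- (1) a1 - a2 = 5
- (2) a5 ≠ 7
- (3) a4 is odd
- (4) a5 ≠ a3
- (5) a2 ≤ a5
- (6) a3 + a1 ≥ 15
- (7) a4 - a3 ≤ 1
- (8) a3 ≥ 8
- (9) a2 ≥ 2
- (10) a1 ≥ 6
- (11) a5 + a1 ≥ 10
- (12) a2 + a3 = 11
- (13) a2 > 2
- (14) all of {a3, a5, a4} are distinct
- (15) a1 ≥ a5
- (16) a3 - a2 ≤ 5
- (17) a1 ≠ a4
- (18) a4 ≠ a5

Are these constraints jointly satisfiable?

Satisfiable

One satisfying assignment is a1 = 8, a2 = 3, a3 = 8, a4 = 7, a5 = 3.
For the less obvious constraints — constraint 1: a1 - a2 = 5; constraint 6: a3 + a1 = 16; constraint 7: a4 - a3 = -1 — and the others hold by inspection.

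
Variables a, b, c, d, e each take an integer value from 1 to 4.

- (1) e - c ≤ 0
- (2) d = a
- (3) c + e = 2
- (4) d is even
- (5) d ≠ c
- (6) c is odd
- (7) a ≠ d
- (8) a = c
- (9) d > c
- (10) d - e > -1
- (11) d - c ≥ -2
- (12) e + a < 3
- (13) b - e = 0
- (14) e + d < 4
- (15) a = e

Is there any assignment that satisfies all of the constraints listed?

From constraints 2 and 8, d = a = c, so d = c. But constraint 5 says d ≠ c. Contradiction.

Unsatisfiable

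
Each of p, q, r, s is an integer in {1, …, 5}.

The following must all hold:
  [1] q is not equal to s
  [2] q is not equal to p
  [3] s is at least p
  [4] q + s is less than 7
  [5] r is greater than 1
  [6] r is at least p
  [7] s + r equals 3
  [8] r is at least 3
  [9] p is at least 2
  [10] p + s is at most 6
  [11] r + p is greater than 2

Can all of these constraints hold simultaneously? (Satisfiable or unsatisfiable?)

Unsatisfiable

From constraints 3 and 9: s ≥ p ≥ 2. From constraint 8: r ≥ 3. Hence s + r ≥ 5. But constraint 7 requires s + r = 3, and 3 < 5. Contradiction.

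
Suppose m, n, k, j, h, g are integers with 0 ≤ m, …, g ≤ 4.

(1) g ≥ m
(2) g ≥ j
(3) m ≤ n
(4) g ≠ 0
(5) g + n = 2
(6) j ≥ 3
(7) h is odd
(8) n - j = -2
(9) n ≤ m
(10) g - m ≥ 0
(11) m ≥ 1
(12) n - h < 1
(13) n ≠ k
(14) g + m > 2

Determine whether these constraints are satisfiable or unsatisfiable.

Unsatisfiable

From constraints 2 and 6: g ≥ j ≥ 3. From constraints 3 and 11: n ≥ m ≥ 1. Hence g + n ≥ 4. But constraint 5 requires g + n = 2, and 2 < 4. Contradiction.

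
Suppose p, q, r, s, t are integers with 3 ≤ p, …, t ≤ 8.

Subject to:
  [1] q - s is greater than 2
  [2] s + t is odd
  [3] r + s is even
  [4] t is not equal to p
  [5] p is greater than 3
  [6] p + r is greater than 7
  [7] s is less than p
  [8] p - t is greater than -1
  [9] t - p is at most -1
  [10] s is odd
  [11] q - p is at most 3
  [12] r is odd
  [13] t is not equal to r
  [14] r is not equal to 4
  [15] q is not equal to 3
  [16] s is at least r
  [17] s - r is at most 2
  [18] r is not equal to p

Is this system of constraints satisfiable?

Satisfiable

Take p = 5, q = 8, r = 3, s = 3, t = 4. Then constraint 1: q - s = 5; constraint 6: p + r = 8, and every other listed constraint is also met.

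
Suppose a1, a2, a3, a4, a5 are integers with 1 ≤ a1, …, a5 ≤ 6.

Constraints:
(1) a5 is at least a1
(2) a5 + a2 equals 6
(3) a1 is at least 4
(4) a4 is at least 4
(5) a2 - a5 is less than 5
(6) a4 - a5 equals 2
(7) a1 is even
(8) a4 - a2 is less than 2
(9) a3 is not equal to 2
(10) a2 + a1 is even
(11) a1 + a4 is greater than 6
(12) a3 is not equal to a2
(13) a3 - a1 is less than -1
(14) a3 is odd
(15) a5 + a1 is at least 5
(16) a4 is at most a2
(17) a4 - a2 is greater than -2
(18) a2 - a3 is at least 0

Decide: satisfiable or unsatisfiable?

From constraints 1 and 3: a5 ≥ a1 ≥ 4. From constraints 4 and 16: a2 ≥ a4 ≥ 4. Hence a5 + a2 ≥ 8. But constraint 2 requires a5 + a2 = 6, and 6 < 8. Contradiction.

Unsatisfiable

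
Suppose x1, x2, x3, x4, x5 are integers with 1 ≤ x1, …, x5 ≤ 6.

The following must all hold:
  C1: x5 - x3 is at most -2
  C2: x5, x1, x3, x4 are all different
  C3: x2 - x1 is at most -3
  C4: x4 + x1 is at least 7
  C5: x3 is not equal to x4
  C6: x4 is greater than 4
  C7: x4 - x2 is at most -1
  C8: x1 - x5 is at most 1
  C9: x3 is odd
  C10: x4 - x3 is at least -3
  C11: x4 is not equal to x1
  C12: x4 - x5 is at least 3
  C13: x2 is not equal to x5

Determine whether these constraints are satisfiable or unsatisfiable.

Unsatisfiable

Constraints 1, 3, 7, 8, and 10 give x5 − x1 ≥ -1, x1 − x2 ≥ 3, x2 − x4 ≥ 1, x4 − x3 ≥ -3, x3 − x5 ≥ 2.
Adding all 5 inequalities: the left sides telescope to 0, and the right sides sum to (-1) + 3 + 1 + (-3) + 2 = 2. So 0 ≥ 2, which is false.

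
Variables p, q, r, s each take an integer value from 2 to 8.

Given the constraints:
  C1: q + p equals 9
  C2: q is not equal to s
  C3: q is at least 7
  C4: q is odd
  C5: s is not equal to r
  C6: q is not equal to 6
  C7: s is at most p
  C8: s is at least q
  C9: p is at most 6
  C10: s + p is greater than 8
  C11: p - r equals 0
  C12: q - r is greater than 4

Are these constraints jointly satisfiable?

Unsatisfiable

From constraints 3 and 8: s ≥ q and q ≥ 7, so s ≥ 7. From constraints 7 and 9: s ≤ p and p ≤ 6, so s ≤ 6. But 6 < 7, so no value of s works.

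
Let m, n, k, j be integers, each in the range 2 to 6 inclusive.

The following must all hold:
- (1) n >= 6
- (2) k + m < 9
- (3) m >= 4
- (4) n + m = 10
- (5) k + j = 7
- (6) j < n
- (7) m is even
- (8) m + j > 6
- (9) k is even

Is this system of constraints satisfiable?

Satisfiable

The assignment m = 4, n = 6, k = 2, j = 5 works:
  constraint 2 holds since k + m = 6.
  constraint 4 holds since n + m = 10.
The rest check out directly.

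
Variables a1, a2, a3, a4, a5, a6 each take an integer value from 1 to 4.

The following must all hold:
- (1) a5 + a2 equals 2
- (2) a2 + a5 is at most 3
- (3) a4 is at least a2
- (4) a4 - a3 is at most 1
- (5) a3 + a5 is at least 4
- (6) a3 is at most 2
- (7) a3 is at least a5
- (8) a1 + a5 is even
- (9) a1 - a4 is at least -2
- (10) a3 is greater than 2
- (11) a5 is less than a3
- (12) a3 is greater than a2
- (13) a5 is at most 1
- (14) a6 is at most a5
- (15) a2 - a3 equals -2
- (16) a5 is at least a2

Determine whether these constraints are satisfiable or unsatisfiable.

Unsatisfiable

From constraint 6: a3 ≤ 2. From constraint 13: a5 ≤ 1. Hence a3 + a5 ≤ 3. But constraint 5 requires a3 + a5 ≥ 4, and 4 > 3. Contradiction.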